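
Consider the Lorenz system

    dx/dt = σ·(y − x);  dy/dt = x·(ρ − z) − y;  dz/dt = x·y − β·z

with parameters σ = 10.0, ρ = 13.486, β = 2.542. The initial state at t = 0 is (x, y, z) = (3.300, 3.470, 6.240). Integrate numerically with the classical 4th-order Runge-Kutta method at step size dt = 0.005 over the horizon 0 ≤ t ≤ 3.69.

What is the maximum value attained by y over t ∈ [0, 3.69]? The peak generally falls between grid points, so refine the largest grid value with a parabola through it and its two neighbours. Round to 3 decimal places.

t=0.000: state=(3.300, 3.470, 6.240)
step 1 (dt=0.005): k1=(1.700, 20.442, -4.411), k2=(2.169, 20.458, -4.199), k3=(2.157, 20.465, -4.197), k4=(2.615, 20.487, -3.982); state += dt/6·(k1+2k2+2k3+k4)
t=0.005: state=(3.311, 3.572, 6.219)
t=0.010: state=(3.326, 3.675, 6.200)
t=0.015: state=(3.346, 3.778, 6.184)
continuing one RK4 step at a time; state shown every 40 steps (Δt=0.2):
t=0.200: state=(6.066, 8.220, 8.108)
t=0.400: state=(8.684, 8.002, 16.352)
t=0.600: state=(4.636, 2.653, 14.966)
t=0.800: state=(2.756, 2.697, 10.257)
t=1.000: state=(3.805, 4.870, 8.029)
t=1.200: state=(6.726, 8.278, 10.597)
t=1.400: state=(7.535, 6.426, 15.856)
t=1.600: state=(4.493, 3.304, 13.678)
t=1.800: state=(3.619, 3.846, 10.241)
t=2.000: state=(5.047, 6.159, 9.530)
t=2.200: state=(7.145, 7.701, 12.961)
t=2.400: state=(6.260, 5.095, 14.879)
t=2.600: state=(4.368, 3.901, 12.333)
t=2.800: state=(4.494, 5.019, 10.352)
t=3.000: state=(6.040, 6.873, 11.286)
t=3.200: state=(6.758, 6.456, 13.993)
t=3.400: state=(5.370, 4.619, 13.563)
t=3.600: state=(4.606, 4.637, 11.539)
t=3.690: state=(4.786, 5.142, 11.016)
largest grid value and its neighbours: y(0.300)=9.74431, y(0.305)=9.74524, y(0.310)=9.73672
parabola through these three points peaks at t≈0.303 with y≈9.74601

max y = 9.746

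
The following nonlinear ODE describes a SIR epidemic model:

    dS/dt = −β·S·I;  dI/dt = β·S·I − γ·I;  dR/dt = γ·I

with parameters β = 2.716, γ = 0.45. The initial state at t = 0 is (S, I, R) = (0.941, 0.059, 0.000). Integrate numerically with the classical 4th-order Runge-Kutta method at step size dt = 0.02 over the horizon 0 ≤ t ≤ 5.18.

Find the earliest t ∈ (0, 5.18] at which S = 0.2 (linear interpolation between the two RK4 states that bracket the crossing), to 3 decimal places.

t=0.000: state=(0.941, 0.059, 0.000)
step 1 (dt=0.02): k1=(-0.151, 0.124, 0.027), k2=(-0.154, 0.127, 0.027), k3=(-0.154, 0.127, 0.027), k4=(-0.157, 0.129, 0.028); state += dt/6·(k1+2k2+2k3+k4)
t=0.020: state=(0.938, 0.062, 0.001)
t=0.040: state=(0.935, 0.064, 0.001)
t=0.060: state=(0.931, 0.067, 0.002)
continuing one RK4 step at a time; state shown every 10 steps (Δt=0.2):
t=0.200: state=(0.904, 0.089, 0.007)
t=0.400: state=(0.852, 0.131, 0.016)
t=0.600: state=(0.782, 0.187, 0.031)
t=0.800: state=(0.694, 0.256, 0.050)
t=1.000: state=(0.592, 0.331, 0.077)
t=1.200: state=(0.484, 0.406, 0.110)
t=1.400: state=(0.382, 0.469, 0.150)
t=1.600: state=(0.292, 0.514, 0.194)
t=1.800: state=(0.219, 0.539, 0.241)
t=1.860: state=(0.201, 0.543, 0.256)
next step: t=1.880: state=(0.195, 0.544, 0.261) — S has crossed 0.2
linear interpolation between t=1.860 (0.20057) and t=1.880 (0.19473) → t≈1.862

t = 1.862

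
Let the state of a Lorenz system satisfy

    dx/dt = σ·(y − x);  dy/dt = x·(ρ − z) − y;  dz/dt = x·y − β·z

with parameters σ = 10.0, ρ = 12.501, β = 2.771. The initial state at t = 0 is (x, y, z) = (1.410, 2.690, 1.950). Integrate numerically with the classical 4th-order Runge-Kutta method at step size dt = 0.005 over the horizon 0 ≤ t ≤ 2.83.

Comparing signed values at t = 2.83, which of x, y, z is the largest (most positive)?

t=0.000: state=(1.410, 2.690, 1.950)
step 1 (dt=0.005): k1=(12.800, 12.187, -1.611), k2=(12.785, 12.500, -1.469), k3=(12.793, 12.498, -1.469), k4=(12.785, 12.810, -1.326); state += dt/6·(k1+2k2+2k3+k4)
t=0.005: state=(1.474, 2.752, 1.943)
t=0.010: state=(1.538, 2.818, 1.937)
t=0.015: state=(1.602, 2.887, 1.932)
continuing one RK4 step at a time; state shown every 20 steps (Δt=0.1):
t=0.100: state=(2.831, 4.530, 2.153)
t=0.200: state=(4.985, 7.629, 3.731)
t=0.300: state=(7.949, 10.953, 8.282)
t=0.400: state=(9.958, 10.364, 15.264)
t=0.500: state=(8.352, 5.140, 18.006)
t=0.600: state=(4.904, 1.791, 15.495)
t=0.700: state=(2.611, 1.126, 12.164)
t=0.800: state=(1.734, 1.351, 9.436)
t=0.900: state=(1.672, 1.877, 7.384)
t=1.000: state=(2.097, 2.741, 5.972)
t=1.100: state=(2.986, 4.142, 5.288)
t=1.200: state=(4.451, 6.234, 5.704)
t=1.300: state=(6.477, 8.631, 7.954)
t=1.400: state=(8.318, 9.533, 12.173)
t=1.500: state=(8.391, 7.262, 15.634)
t=1.600: state=(6.480, 4.162, 15.526)
t=1.700: state=(4.394, 2.723, 13.309)
t=1.800: state=(3.246, 2.595, 10.926)
t=1.900: state=(2.995, 3.097, 9.032)
t=2.000: state=(3.386, 4.047, 7.829)
t=2.100: state=(4.296, 5.445, 7.527)
t=2.200: state=(5.629, 7.091, 8.457)
t=2.300: state=(7.019, 8.191, 10.748)
t=2.400: state=(7.659, 7.649, 13.396)
t=2.500: state=(6.986, 5.768, 14.505)
t=2.600: state=(5.587, 4.190, 13.674)
t=2.700: state=(4.443, 3.611, 12.013)
t=2.800: state=(3.950, 3.782, 10.423)
t=2.830: state=(3.927, 3.936, 10.028)
compare at T: x=3.927, y=3.936, z=10.028

largest component: z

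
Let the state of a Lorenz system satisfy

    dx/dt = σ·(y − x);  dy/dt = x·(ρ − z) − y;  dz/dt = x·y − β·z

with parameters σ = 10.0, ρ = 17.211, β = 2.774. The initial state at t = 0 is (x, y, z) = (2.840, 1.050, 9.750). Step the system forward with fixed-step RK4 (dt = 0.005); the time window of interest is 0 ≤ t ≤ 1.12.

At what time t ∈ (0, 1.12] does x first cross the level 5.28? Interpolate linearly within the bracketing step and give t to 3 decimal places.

t=0.000: state=(2.840, 1.050, 9.750)
step 1 (dt=0.005): k1=(-17.900, 20.139, -24.065), k2=(-16.949, 19.923, -23.804), k3=(-16.978, 19.940, -23.805), k4=(-16.054, 19.734, -23.549); state += dt/6·(k1+2k2+2k3+k4)
t=0.005: state=(2.755, 1.150, 9.631)
t=0.010: state=(2.679, 1.247, 9.514)
t=0.015: state=(2.612, 1.343, 9.400)
continuing one RK4 step at a time; state shown every 10 steps (Δt=0.05):
t=0.050: state=(2.339, 1.986, 8.667)
t=0.100: state=(2.394, 2.912, 7.811)
t=0.150: state=(2.821, 3.996, 7.218)
t=0.200: state=(3.565, 5.371, 6.979)
t=0.250: state=(4.636, 7.123, 7.272)
t=0.270: state=(5.162, 7.930, 7.597)
next step: t=0.275: state=(5.302, 8.140, 7.701) — x has crossed 5.28
linear interpolation between t=0.270 (5.16155) and t=0.275 (5.30174) → t≈0.274

t = 0.274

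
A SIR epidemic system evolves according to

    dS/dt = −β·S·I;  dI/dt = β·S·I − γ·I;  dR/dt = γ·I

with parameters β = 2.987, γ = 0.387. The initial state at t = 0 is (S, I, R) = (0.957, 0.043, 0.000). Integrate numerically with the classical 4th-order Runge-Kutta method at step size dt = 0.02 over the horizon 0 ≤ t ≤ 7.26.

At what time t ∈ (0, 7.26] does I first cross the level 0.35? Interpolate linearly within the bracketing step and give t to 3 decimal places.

t = 1.020

t=0.000: state=(0.957, 0.043, 0.000)
step 1 (dt=0.02): k1=(-0.123, 0.106, 0.017), k2=(-0.126, 0.109, 0.017), k3=(-0.126, 0.109, 0.017), k4=(-0.129, 0.111, 0.017); state += dt/6·(k1+2k2+2k3+k4)
t=0.020: state=(0.954, 0.045, 0.000)
t=0.040: state=(0.952, 0.047, 0.001)
t=0.060: state=(0.949, 0.050, 0.001)
continuing one RK4 step at a time; state shown every 25 steps (Δt=0.5):
t=0.500: state=(0.846, 0.138, 0.016)
t=1.000: state=(0.599, 0.340, 0.061)
next step: t=1.020: state=(0.587, 0.350, 0.063) — I has crossed 0.35
linear interpolation between t=1.000 (0.34045) and t=1.020 (0.35000) → t≈1.020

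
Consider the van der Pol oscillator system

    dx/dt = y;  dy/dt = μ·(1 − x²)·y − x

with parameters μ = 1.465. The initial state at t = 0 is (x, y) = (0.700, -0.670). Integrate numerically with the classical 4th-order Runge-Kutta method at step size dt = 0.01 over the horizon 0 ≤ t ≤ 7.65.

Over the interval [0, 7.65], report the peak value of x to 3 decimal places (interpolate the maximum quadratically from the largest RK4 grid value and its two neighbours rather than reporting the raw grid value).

t=0.000: state=(0.700, -0.670)
step 1 (dt=0.01): k1=(-0.670, -1.201), k2=(-0.676, -1.206), k3=(-0.676, -1.206), k4=(-0.682, -1.212); state += dt/6·(k1+2k2+2k3+k4)
t=0.010: state=(0.693, -0.682)
t=0.020: state=(0.686, -0.694)
t=0.030: state=(0.679, -0.707)
continuing one RK4 step at a time; state shown every 25 steps (Δt=0.25):
t=0.250: state=(0.491, -1.017)
t=0.500: state=(0.180, -1.505)
t=0.750: state=(-0.275, -2.149)
t=1.000: state=(-0.879, -2.571)
t=1.250: state=(-1.466, -1.926)
t=1.500: state=(-1.793, -0.716)
t=1.750: state=(-1.869, 0.009)
t=2.000: state=(-1.824, 0.311)
t=2.250: state=(-1.727, 0.450)
t=2.500: state=(-1.602, 0.543)
t=2.750: state=(-1.455, 0.637)
t=3.000: state=(-1.282, 0.758)
t=3.250: state=(-1.072, 0.933)
t=3.500: state=(-0.806, 1.213)
t=3.750: state=(-0.449, 1.684)
t=4.000: state=(0.060, 2.438)
t=4.250: state=(0.771, 3.156)
t=4.500: state=(1.516, 2.481)
t=4.750: state=(1.927, 0.853)
t=5.000: state=(2.014, -0.013)
t=5.250: state=(1.967, -0.309)
t=5.500: state=(1.874, -0.423)
t=5.750: state=(1.759, -0.491)
t=6.000: state=(1.629, -0.556)
t=6.250: state=(1.480, -0.637)
t=6.500: state=(1.308, -0.747)
t=6.750: state=(1.102, -0.912)
t=7.000: state=(0.844, -1.175)
t=7.250: state=(0.500, -1.617)
t=7.500: state=(0.011, -2.339)
t=7.650: state=(-0.379, -2.857)
largest grid value and its neighbours: x(4.980)=2.01367, x(4.990)=2.01384, x(5.000)=2.01381
parabola through these three points peaks at t≈4.994 with x≈2.01385

max x = 2.014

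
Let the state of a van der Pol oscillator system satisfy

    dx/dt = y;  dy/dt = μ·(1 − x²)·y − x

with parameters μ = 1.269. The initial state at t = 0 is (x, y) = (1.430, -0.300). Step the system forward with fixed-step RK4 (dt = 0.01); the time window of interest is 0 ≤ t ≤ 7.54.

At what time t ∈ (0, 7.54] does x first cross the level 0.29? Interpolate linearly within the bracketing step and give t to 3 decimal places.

t=0.000: state=(1.430, -0.300)
step 1 (dt=0.01): k1=(-0.300, -1.032), k2=(-0.305, -1.026), k3=(-0.305, -1.026), k4=(-0.310, -1.019); state += dt/6·(k1+2k2+2k3+k4)
t=0.010: state=(1.427, -0.310)
t=0.020: state=(1.424, -0.320)
t=0.030: state=(1.421, -0.330)
continuing one RK4 step at a time; state shown every 25 steps (Δt=0.25):
t=0.250: state=(1.326, -0.526)
t=0.500: state=(1.169, -0.728)
t=0.750: state=(0.959, -0.959)
t=1.000: state=(0.682, -1.279)
t=1.250: state=(0.306, -1.760)
next step: t=1.260: state=(0.288, -1.783) — x has crossed 0.29
linear interpolation between t=1.250 (0.30597) and t=1.260 (0.28825) → t≈1.259

t = 1.259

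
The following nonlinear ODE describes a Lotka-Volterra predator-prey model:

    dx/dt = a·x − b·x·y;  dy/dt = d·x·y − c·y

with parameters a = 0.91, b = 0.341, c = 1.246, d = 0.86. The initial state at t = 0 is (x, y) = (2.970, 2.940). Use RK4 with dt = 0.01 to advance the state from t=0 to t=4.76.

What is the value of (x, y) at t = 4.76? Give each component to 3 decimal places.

(x, y) = (1.554, 0.858)

t=0.000: state=(2.970, 2.940)
step 1 (dt=0.01): k1=(-0.275, 3.846), k2=(-0.294, 3.868), k3=(-0.294, 3.868), k4=(-0.314, 3.889); state += dt/6·(k1+2k2+2k3+k4)
t=0.010: state=(2.967, 2.979)
t=0.020: state=(2.964, 3.018)
t=0.030: state=(2.960, 3.057)
continuing one RK4 step at a time; state shown every 20 steps (Δt=0.2):
t=0.200: state=(2.835, 3.784)
t=0.400: state=(2.547, 4.694)
t=0.600: state=(2.156, 5.488)
t=0.800: state=(1.746, 5.981)
t=1.000: state=(1.384, 6.096)
t=1.200: state=(1.102, 5.877)
t=1.400: state=(0.898, 5.435)
t=1.600: state=(0.758, 4.881)
t=1.800: state=(0.665, 4.297)
t=2.000: state=(0.607, 3.734)
t=2.200: state=(0.574, 3.221)
t=2.400: state=(0.562, 2.767)
t=2.600: state=(0.566, 2.376)
t=2.800: state=(0.584, 2.044)
t=3.000: state=(0.615, 1.766)
t=3.200: state=(0.660, 1.535)
t=3.400: state=(0.717, 1.347)
t=3.600: state=(0.789, 1.195)
t=3.800: state=(0.877, 1.074)
t=4.000: state=(0.980, 0.982)
t=4.200: state=(1.103, 0.916)
t=4.400: state=(1.245, 0.873)
t=4.600: state=(1.408, 0.854)
t=4.760: state=(1.554, 0.858)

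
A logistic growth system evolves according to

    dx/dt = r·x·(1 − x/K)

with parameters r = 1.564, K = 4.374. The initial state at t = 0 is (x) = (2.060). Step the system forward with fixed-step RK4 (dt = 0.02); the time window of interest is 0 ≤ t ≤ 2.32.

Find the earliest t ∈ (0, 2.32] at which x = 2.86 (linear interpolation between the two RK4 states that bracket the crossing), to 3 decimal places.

t = 0.481

t=0.000: state=(2.060)
step 1 (dt=0.02): k1=(1.704), k2=(1.706), k3=(1.706), k4=(1.707); state += dt/6·(k1+2k2+2k3+k4)
t=0.020: state=(2.094)
t=0.040: state=(2.128)
t=0.060: state=(2.162)
continuing one RK4 step at a time; state shown every 5 steps (Δt=0.1):
t=0.100: state=(2.231)
t=0.200: state=(2.401)
t=0.300: state=(2.569)
t=0.400: state=(2.732)
t=0.480: state=(2.858)
next step: t=0.500: state=(2.889) — x has crossed 2.86
linear interpolation between t=0.480 (2.85840) and t=0.500 (2.88923) → t≈0.481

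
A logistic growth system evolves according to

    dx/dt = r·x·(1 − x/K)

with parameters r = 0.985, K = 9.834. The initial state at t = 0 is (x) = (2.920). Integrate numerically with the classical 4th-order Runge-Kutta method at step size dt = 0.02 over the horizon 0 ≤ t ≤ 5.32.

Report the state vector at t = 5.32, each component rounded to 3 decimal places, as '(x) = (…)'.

t=0.000: state=(2.920)
step 1 (dt=0.02): k1=(2.022), k2=(2.030), k3=(2.030), k4=(2.038); state += dt/6·(k1+2k2+2k3+k4)
t=0.020: state=(2.961)
t=0.040: state=(3.002)
t=0.060: state=(3.043)
continuing one RK4 step at a time; state shown every 10 steps (Δt=0.2):
t=0.200: state=(3.340)
t=0.400: state=(3.787)
t=0.600: state=(4.255)
t=0.800: state=(4.735)
t=1.000: state=(5.219)
t=1.200: state=(5.697)
t=1.400: state=(6.161)
t=1.600: state=(6.601)
t=1.800: state=(7.014)
t=2.000: state=(7.393)
t=2.200: state=(7.736)
t=2.400: state=(8.043)
t=2.600: state=(8.314)
t=2.800: state=(8.550)
t=3.000: state=(8.754)
t=3.200: state=(8.930)
t=3.400: state=(9.079)
t=3.600: state=(9.205)
t=3.800: state=(9.312)
t=4.000: state=(9.401)
t=4.200: state=(9.476)
t=4.400: state=(9.538)
t=4.600: state=(9.589)
t=4.800: state=(9.632)
t=5.000: state=(9.668)
t=5.200: state=(9.697)
t=5.320: state=(9.712)

(x) = (9.712)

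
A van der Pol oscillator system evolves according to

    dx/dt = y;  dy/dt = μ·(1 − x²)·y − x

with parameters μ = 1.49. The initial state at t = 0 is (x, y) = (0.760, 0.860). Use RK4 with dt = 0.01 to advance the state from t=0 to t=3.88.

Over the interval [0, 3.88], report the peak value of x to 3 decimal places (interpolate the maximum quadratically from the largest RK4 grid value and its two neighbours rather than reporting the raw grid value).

max x = 1.186

t=0.000: state=(0.760, 0.860)
step 1 (dt=0.01): k1=(0.860, -0.219), k2=(0.859, -0.232), k3=(0.859, -0.232), k4=(0.858, -0.246); state += dt/6·(k1+2k2+2k3+k4)
t=0.010: state=(0.769, 0.858)
t=0.020: state=(0.777, 0.855)
t=0.030: state=(0.786, 0.852)
continuing one RK4 step at a time; state shown every 20 steps (Δt=0.2):
t=0.200: state=(0.924, 0.762)
t=0.400: state=(1.058, 0.566)
t=0.600: state=(1.147, 0.316)
t=0.800: state=(1.184, 0.062)
t=1.000: state=(1.173, -0.168)
t=1.200: state=(1.119, -0.372)
t=1.400: state=(1.025, -0.566)
t=1.600: state=(0.892, -0.775)
t=1.800: state=(0.712, -1.031)
t=2.000: state=(0.473, -1.380)
t=2.200: state=(0.150, -1.874)
t=2.400: state=(-0.286, -2.499)
t=2.600: state=(-0.837, -2.930)
t=2.800: state=(-1.397, -2.477)
t=3.000: state=(-1.777, -1.290)
t=3.200: state=(-1.932, -0.351)
t=3.400: state=(-1.950, 0.112)
t=3.600: state=(-1.904, 0.315)
t=3.800: state=(-1.830, 0.415)
t=3.880: state=(-1.796, 0.443)
largest grid value and its neighbours: x(0.840)=1.18597, x(0.850)=1.18605, x(0.860)=1.18601
parabola through these three points peaks at t≈0.852 with x≈1.18605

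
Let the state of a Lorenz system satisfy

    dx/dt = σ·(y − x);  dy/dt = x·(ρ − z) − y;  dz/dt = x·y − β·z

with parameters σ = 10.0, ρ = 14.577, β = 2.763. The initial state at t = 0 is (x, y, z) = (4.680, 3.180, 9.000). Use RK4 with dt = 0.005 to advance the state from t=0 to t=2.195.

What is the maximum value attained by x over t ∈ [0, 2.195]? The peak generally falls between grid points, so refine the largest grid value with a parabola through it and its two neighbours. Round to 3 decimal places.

t=0.000: state=(4.680, 3.180, 9.000)
step 1 (dt=0.005): k1=(-15.000, 22.920, -9.985), k2=(-14.052, 22.770, -9.769), k3=(-14.079, 22.781, -9.764), k4=(-13.157, 22.639, -9.549); state += dt/6·(k1+2k2+2k3+k4)
t=0.005: state=(4.610, 3.294, 8.951)
t=0.010: state=(4.548, 3.406, 8.905)
t=0.015: state=(4.495, 3.518, 8.860)
continuing one RK4 step at a time; state shown every 20 steps (Δt=0.1):
t=0.100: state=(4.538, 5.367, 8.496)
t=0.200: state=(5.906, 7.670, 9.438)
t=0.300: state=(7.726, 9.369, 12.394)
t=0.400: state=(8.647, 8.620, 16.131)
t=0.500: state=(7.628, 5.825, 17.461)
t=0.600: state=(5.661, 3.815, 15.947)
t=0.700: state=(4.258, 3.348, 13.570)
t=0.800: state=(3.819, 3.815, 11.514)
t=0.900: state=(4.180, 4.879, 10.230)
t=1.000: state=(5.170, 6.419, 10.069)
t=1.100: state=(6.564, 8.005, 11.397)
t=1.200: state=(7.761, 8.540, 13.985)
t=1.300: state=(7.858, 7.243, 16.148)
t=1.400: state=(6.734, 5.295, 16.239)
t=1.500: state=(5.367, 4.213, 14.756)
t=1.600: state=(4.571, 4.151, 12.950)
t=1.700: state=(4.506, 4.774, 11.558)
t=1.800: state=(5.055, 5.854, 10.975)
t=1.900: state=(6.024, 7.102, 11.486)
t=2.000: state=(7.039, 7.882, 13.076)
t=2.100: state=(7.496, 7.494, 14.919)
t=2.195: state=(7.073, 6.251, 15.697)
largest grid value and its neighbours: x(0.395)=8.64550, x(0.400)=8.64687, x(0.405)=8.64280
parabola through these three points peaks at t≈0.399 with x≈8.64704

max x = 8.647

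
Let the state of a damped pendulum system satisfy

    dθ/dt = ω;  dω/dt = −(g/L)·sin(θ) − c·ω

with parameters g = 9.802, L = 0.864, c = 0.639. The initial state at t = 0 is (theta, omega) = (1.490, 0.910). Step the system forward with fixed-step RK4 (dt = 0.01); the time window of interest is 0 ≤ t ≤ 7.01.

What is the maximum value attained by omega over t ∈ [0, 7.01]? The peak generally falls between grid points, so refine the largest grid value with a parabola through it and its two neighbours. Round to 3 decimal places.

max omega = 2.930

t=0.000: state=(1.490, 0.910)
step 1 (dt=0.01): k1=(0.910, -11.889), k2=(0.851, -11.855), k3=(0.851, -11.855), k4=(0.791, -11.821); state += dt/6·(k1+2k2+2k3+k4)
t=0.010: state=(1.499, 0.791)
t=0.020: state=(1.506, 0.674)
t=0.030: state=(1.512, 0.556)
continuing one RK4 step at a time; state shown every 25 steps (Δt=0.25):
t=0.250: state=(1.365, -1.833)
t=0.500: state=(0.637, -3.761)
t=0.750: state=(-0.332, -3.544)
t=1.000: state=(-0.965, -1.353)
t=1.250: state=(-0.991, 1.093)
t=1.500: state=(-0.486, 2.728)
t=1.750: state=(0.225, 2.629)
t=2.000: state=(0.697, 0.991)
t=2.250: state=(0.699, -0.919)
t=2.500: state=(0.301, -2.075)
t=2.750: state=(-0.219, -1.843)
t=3.000: state=(-0.530, -0.540)
t=3.250: state=(-0.480, 0.874)
t=3.500: state=(-0.152, 1.583)
t=3.750: state=(0.220, 1.228)
t=4.000: state=(0.403, 0.184)
t=4.250: state=(0.316, -0.814)
t=4.500: state=(0.050, -1.181)
t=4.750: state=(-0.208, -0.769)
t=5.000: state=(-0.300, 0.049)
t=5.250: state=(-0.196, 0.717)
t=5.500: state=(0.013, 0.850)
t=5.750: state=(0.183, 0.440)
t=6.000: state=(0.216, -0.178)
t=6.250: state=(0.111, -0.597)
t=6.500: state=(-0.046, -0.587)
t=6.750: state=(-0.152, -0.217)
t=7.000: state=(-0.148, 0.231)
t=7.010: state=(-0.146, 0.246)
largest grid value and its neighbours: omega(1.600)=2.92801, omega(1.610)=2.93023, omega(1.620)=2.92917
parabola through these three points peaks at t≈1.612 with omega≈2.93028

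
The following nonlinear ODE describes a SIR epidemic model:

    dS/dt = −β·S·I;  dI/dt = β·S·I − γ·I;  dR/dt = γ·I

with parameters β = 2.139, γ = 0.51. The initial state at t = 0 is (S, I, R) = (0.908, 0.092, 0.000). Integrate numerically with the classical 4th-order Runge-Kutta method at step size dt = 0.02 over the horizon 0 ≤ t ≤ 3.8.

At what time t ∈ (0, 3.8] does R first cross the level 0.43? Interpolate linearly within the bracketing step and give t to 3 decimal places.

t=0.000: state=(0.908, 0.092, 0.000)
step 1 (dt=0.02): k1=(-0.179, 0.132, 0.047), k2=(-0.181, 0.133, 0.048), k3=(-0.181, 0.133, 0.048), k4=(-0.183, 0.135, 0.048); state += dt/6·(k1+2k2+2k3+k4)
t=0.020: state=(0.904, 0.095, 0.001)
t=0.040: state=(0.901, 0.097, 0.002)
t=0.060: state=(0.897, 0.100, 0.003)
continuing one RK4 step at a time; state shown every 10 steps (Δt=0.2):
t=0.200: state=(0.868, 0.122, 0.011)
t=0.400: state=(0.818, 0.157, 0.025)
t=0.600: state=(0.758, 0.199, 0.043)
t=0.800: state=(0.689, 0.245, 0.066)
t=1.000: state=(0.614, 0.293, 0.093)
t=1.200: state=(0.537, 0.338, 0.125)
t=1.400: state=(0.460, 0.378, 0.162)
t=1.600: state=(0.389, 0.409, 0.202)
t=1.800: state=(0.325, 0.430, 0.245)
t=2.000: state=(0.270, 0.441, 0.290)
t=2.200: state=(0.223, 0.442, 0.335)
t=2.400: state=(0.185, 0.436, 0.379)
t=2.600: state=(0.154, 0.423, 0.423)
t=2.620: state=(0.151, 0.421, 0.428)
next step: t=2.640: state=(0.148, 0.420, 0.432) — R has crossed 0.43
linear interpolation between t=2.620 (0.42761) and t=2.640 (0.43190) → t≈2.631

t = 2.631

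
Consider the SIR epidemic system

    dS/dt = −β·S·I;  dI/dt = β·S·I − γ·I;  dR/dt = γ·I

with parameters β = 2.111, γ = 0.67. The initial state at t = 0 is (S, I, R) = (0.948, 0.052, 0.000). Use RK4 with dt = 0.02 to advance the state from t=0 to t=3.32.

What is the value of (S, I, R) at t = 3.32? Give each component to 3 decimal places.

(S, I, R) = (0.185, 0.296, 0.519)

t=0.000: state=(0.948, 0.052, 0.000)
step 1 (dt=0.02): k1=(-0.104, 0.069, 0.035), k2=(-0.105, 0.070, 0.035), k3=(-0.105, 0.070, 0.035), k4=(-0.107, 0.071, 0.036); state += dt/6·(k1+2k2+2k3+k4)
t=0.020: state=(0.946, 0.053, 0.001)
t=0.040: state=(0.944, 0.055, 0.001)
t=0.060: state=(0.942, 0.056, 0.002)
continuing one RK4 step at a time; state shown every 10 steps (Δt=0.2):
t=0.200: state=(0.924, 0.068, 0.008)
t=0.400: state=(0.895, 0.087, 0.018)
t=0.600: state=(0.859, 0.110, 0.031)
t=0.800: state=(0.815, 0.137, 0.048)
t=1.000: state=(0.765, 0.167, 0.068)
t=1.200: state=(0.708, 0.200, 0.093)
t=1.400: state=(0.646, 0.232, 0.122)
t=1.600: state=(0.582, 0.263, 0.155)
t=1.800: state=(0.518, 0.290, 0.192)
t=2.000: state=(0.456, 0.312, 0.233)
t=2.200: state=(0.398, 0.327, 0.275)
t=2.400: state=(0.346, 0.334, 0.320)
t=2.600: state=(0.301, 0.335, 0.365)
t=2.800: state=(0.261, 0.330, 0.409)
t=3.000: state=(0.228, 0.320, 0.453)
t=3.200: state=(0.200, 0.306, 0.495)
t=3.320: state=(0.185, 0.296, 0.519)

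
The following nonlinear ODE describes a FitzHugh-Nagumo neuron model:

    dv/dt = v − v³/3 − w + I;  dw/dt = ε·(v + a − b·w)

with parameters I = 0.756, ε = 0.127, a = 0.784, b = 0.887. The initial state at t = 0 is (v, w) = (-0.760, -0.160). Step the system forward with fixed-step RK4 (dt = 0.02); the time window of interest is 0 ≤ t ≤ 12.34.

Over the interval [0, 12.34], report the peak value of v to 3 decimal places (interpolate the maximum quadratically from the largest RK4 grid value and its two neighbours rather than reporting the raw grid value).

max v = 1.863

t=0.000: state=(-0.760, -0.160)
step 1 (dt=0.02): k1=(0.302, 0.021), k2=(0.303, 0.021), k3=(0.303, 0.021), k4=(0.304, 0.022); state += dt/6·(k1+2k2+2k3+k4)
t=0.020: state=(-0.754, -0.160)
t=0.040: state=(-0.748, -0.159)
t=0.060: state=(-0.742, -0.159)
continuing one RK4 step at a time; state shown every 25 steps (Δt=0.5):
t=0.500: state=(-0.592, -0.145)
t=1.000: state=(-0.371, -0.118)
t=1.500: state=(-0.052, -0.077)
t=2.000: state=(0.435, -0.014)
t=2.500: state=(1.089, 0.082)
t=3.000: state=(1.628, 0.212)
t=3.500: state=(1.836, 0.357)
t=4.000: state=(1.861, 0.501)
t=4.500: state=(1.828, 0.636)
t=5.000: state=(1.779, 0.761)
t=5.500: state=(1.726, 0.876)
t=6.000: state=(1.672, 0.981)
t=6.500: state=(1.616, 1.077)
t=7.000: state=(1.560, 1.165)
t=7.500: state=(1.502, 1.244)
t=8.000: state=(1.444, 1.315)
t=8.500: state=(1.384, 1.379)
t=9.000: state=(1.322, 1.435)
t=9.500: state=(1.257, 1.484)
t=10.000: state=(1.188, 1.527)
t=10.500: state=(1.114, 1.563)
t=11.000: state=(1.033, 1.592)
t=11.500: state=(0.942, 1.614)
t=12.000: state=(0.836, 1.629)
t=12.340: state=(0.752, 1.635)
largest grid value and its neighbours: v(3.840)=1.86304, v(3.860)=1.86315, v(3.880)=1.86313
parabola through these three points peaks at t≈3.868 with v≈1.86315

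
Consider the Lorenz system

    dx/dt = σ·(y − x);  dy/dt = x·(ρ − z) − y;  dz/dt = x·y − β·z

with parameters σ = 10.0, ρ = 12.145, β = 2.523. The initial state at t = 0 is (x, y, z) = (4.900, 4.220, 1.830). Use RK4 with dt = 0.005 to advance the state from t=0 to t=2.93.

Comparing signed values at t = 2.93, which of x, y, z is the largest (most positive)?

largest component: z

t=0.000: state=(4.900, 4.220, 1.830)
step 1 (dt=0.005): k1=(-6.800, 46.324, 16.061), k2=(-5.472, 45.836, 16.453), k3=(-5.517, 45.867, 16.459), k4=(-4.231, 45.409, 16.854); state += dt/6·(k1+2k2+2k3+k4)
t=0.005: state=(4.872, 4.449, 1.912)
t=0.010: state=(4.857, 4.674, 1.999)
t=0.015: state=(4.854, 4.896, 2.089)
continuing one RK4 step at a time; state shown every 20 steps (Δt=0.1):
t=0.100: state=(6.029, 8.361, 4.442)
t=0.200: state=(8.649, 11.034, 10.040)
t=0.300: state=(9.608, 8.716, 16.386)
t=0.400: state=(7.114, 3.633, 17.336)
t=0.500: state=(3.871, 1.226, 14.531)
t=0.600: state=(2.006, 0.847, 11.526)
t=0.700: state=(1.332, 1.042, 9.085)
t=0.800: state=(1.283, 1.434, 7.197)
t=0.900: state=(1.596, 2.068, 5.812)
t=1.000: state=(2.250, 3.106, 4.953)
t=1.100: state=(3.358, 4.744, 4.822)
t=1.200: state=(5.044, 7.008, 5.953)
t=1.300: state=(7.101, 9.062, 9.074)
t=1.400: state=(8.408, 8.769, 13.479)
t=1.500: state=(7.596, 5.762, 15.775)
t=1.600: state=(5.387, 3.149, 14.738)
t=1.700: state=(3.556, 2.210, 12.444)
t=1.800: state=(2.681, 2.230, 10.249)
t=1.900: state=(2.551, 2.704, 8.518)
t=2.000: state=(2.939, 3.550, 7.368)
t=2.100: state=(3.768, 4.815, 6.963)
t=2.200: state=(5.009, 6.411, 7.607)
t=2.300: state=(6.435, 7.769, 9.579)
t=2.400: state=(7.378, 7.781, 12.352)
t=2.500: state=(7.089, 6.148, 14.159)
t=2.600: state=(5.780, 4.293, 13.946)
t=2.700: state=(4.434, 3.330, 12.499)
t=2.800: state=(3.653, 3.192, 10.838)
t=2.900: state=(3.479, 3.570, 9.464)
t=2.930: state=(3.528, 3.759, 9.144)
compare at T: x=3.528, y=3.759, z=9.144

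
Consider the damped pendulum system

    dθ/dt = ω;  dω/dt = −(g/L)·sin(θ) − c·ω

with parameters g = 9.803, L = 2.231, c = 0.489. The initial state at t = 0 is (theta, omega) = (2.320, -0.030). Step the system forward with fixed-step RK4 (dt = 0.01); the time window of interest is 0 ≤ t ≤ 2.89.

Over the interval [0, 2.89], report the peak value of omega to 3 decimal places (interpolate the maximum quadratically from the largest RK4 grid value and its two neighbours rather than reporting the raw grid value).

t=0.000: state=(2.320, -0.030)
step 1 (dt=0.01): k1=(-0.030, -3.203), k2=(-0.046, -3.195), k3=(-0.046, -3.196), k4=(-0.062, -3.188); state += dt/6·(k1+2k2+2k3+k4)
t=0.010: state=(2.320, -0.062)
t=0.020: state=(2.319, -0.094)
t=0.030: state=(2.318, -0.125)
continuing one RK4 step at a time; state shown every 10 steps (Δt=0.1):
t=0.100: state=(2.301, -0.345)
t=0.200: state=(2.251, -0.654)
t=0.300: state=(2.170, -0.966)
t=0.400: state=(2.058, -1.286)
t=0.500: state=(1.913, -1.617)
t=0.600: state=(1.734, -1.954)
t=0.700: state=(1.522, -2.288)
t=0.800: state=(1.277, -2.600)
t=0.900: state=(1.004, -2.865)
t=1.000: state=(0.707, -3.051)
t=1.100: state=(0.397, -3.129)
t=1.200: state=(0.085, -3.081)
t=1.300: state=(-0.215, -2.905)
t=1.400: state=(-0.492, -2.617)
t=1.500: state=(-0.736, -2.244)
t=1.600: state=(-0.939, -1.818)
t=1.700: state=(-1.098, -1.366)
t=1.800: state=(-1.212, -0.908)
t=1.900: state=(-1.280, -0.457)
t=2.000: state=(-1.304, -0.023)
t=2.100: state=(-1.285, 0.391)
t=2.200: state=(-1.227, 0.781)
t=2.300: state=(-1.130, 1.140)
t=2.400: state=(-1.000, 1.461)
t=2.500: state=(-0.840, 1.732)
t=2.600: state=(-0.655, 1.941)
t=2.700: state=(-0.454, 2.074)
t=2.800: state=(-0.244, 2.121)
t=2.890: state=(-0.054, 2.087)
largest grid value and its neighbours: omega(2.790)=2.12044, omega(2.800)=2.12111, omega(2.810)=2.12088
parabola through these three points peaks at t≈2.802 with omega≈2.12114

max omega = 2.121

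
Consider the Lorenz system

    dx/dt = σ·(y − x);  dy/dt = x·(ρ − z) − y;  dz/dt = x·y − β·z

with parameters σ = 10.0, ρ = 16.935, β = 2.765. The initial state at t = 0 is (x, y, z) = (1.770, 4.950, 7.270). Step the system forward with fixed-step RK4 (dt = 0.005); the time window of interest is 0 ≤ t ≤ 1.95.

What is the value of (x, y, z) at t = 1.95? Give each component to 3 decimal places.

(x, y, z) = (8.149, 10.659, 13.401)

t=0.000: state=(1.770, 4.950, 7.270)
step 1 (dt=0.005): k1=(31.800, 12.157, -11.340), k2=(31.309, 12.947, -10.812), k3=(31.341, 12.931, -10.818), k4=(30.880, 13.711, -10.290); state += dt/6·(k1+2k2+2k3+k4)
t=0.005: state=(1.927, 5.015, 7.216)
t=0.010: state=(2.079, 5.087, 7.167)
t=0.015: state=(2.228, 5.167, 7.124)
continuing one RK4 step at a time; state shown every 20 steps (Δt=0.1):
t=0.100: state=(4.593, 7.502, 7.299)
t=0.200: state=(7.920, 11.546, 10.900)
t=0.300: state=(10.848, 12.259, 18.818)
t=0.400: state=(9.697, 6.254, 23.088)
t=0.500: state=(5.686, 1.953, 20.031)
t=0.600: state=(2.991, 1.335, 15.724)
t=0.700: state=(2.121, 1.891, 12.256)
t=0.800: state=(2.337, 2.956, 9.751)
t=0.900: state=(3.357, 4.808, 8.349)
t=1.000: state=(5.325, 7.834, 8.737)
t=1.100: state=(8.229, 11.273, 12.468)
t=1.200: state=(10.400, 11.056, 19.216)
t=1.300: state=(9.001, 5.907, 22.053)
t=1.400: state=(5.611, 2.544, 19.226)
t=1.500: state=(3.418, 2.105, 15.404)
t=1.600: state=(2.808, 2.798, 12.310)
t=1.700: state=(3.267, 4.169, 10.238)
t=1.800: state=(4.617, 6.428, 9.580)
t=1.900: state=(6.856, 9.430, 11.306)
t=1.950: state=(8.149, 10.659, 13.401)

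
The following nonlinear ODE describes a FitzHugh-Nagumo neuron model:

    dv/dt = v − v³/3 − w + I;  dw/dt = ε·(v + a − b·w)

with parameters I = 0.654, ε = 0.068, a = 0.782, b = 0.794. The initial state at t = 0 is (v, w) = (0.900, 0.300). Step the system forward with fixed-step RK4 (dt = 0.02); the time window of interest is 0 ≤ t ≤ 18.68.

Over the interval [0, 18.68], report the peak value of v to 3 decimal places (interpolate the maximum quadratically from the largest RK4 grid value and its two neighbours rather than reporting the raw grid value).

t=0.000: state=(0.900, 0.300)
step 1 (dt=0.02): k1=(1.011, 0.098), k2=(1.012, 0.099), k3=(1.012, 0.099), k4=(1.012, 0.099); state += dt/6·(k1+2k2+2k3+k4)
t=0.020: state=(0.920, 0.302)
t=0.040: state=(0.940, 0.304)
t=0.060: state=(0.961, 0.306)
continuing one RK4 step at a time; state shown every 50 steps (Δt=1):
t=1.000: state=(1.664, 0.425)
t=2.000: state=(1.779, 0.570)
t=3.000: state=(1.734, 0.709)
t=4.000: state=(1.671, 0.836)
t=5.000: state=(1.603, 0.952)
t=6.000: state=(1.533, 1.058)
t=7.000: state=(1.459, 1.153)
t=8.000: state=(1.381, 1.238)
t=9.000: state=(1.296, 1.313)
t=10.000: state=(1.201, 1.379)
t=11.000: state=(1.091, 1.434)
t=12.000: state=(0.952, 1.478)
t=13.000: state=(0.756, 1.509)
t=14.000: state=(0.420, 1.522)
t=15.000: state=(-0.352, 1.499)
t=16.000: state=(-1.662, 1.404)
t=17.000: state=(-1.972, 1.257)
t=18.000: state=(-1.944, 1.113)
t=18.680: state=(-1.911, 1.020)
largest grid value and its neighbours: v(1.860)=1.77998, v(1.880)=1.78002, v(1.900)=1.78001
parabola through these three points peaks at t≈1.886 with v≈1.78002

max v = 1.780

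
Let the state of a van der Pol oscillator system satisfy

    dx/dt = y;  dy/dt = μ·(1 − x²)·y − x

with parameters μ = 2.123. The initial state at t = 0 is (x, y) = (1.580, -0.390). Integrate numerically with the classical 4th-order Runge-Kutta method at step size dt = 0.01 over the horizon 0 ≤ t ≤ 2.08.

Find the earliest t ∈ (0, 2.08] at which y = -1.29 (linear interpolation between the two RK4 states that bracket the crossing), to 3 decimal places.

t=0.000: state=(1.580, -0.390)
step 1 (dt=0.01): k1=(-0.390, -0.341), k2=(-0.392, -0.339), k3=(-0.392, -0.339), k4=(-0.393, -0.337); state += dt/6·(k1+2k2+2k3+k4)
t=0.010: state=(1.576, -0.393)
t=0.020: state=(1.572, -0.397)
t=0.030: state=(1.568, -0.400)
continuing one RK4 step at a time; state shown every 10 steps (Δt=0.1):
t=0.100: state=(1.539, -0.422)
t=0.200: state=(1.496, -0.453)
t=0.300: state=(1.449, -0.484)
t=0.400: state=(1.399, -0.517)
t=0.500: state=(1.345, -0.554)
t=0.600: state=(1.288, -0.597)
t=0.700: state=(1.226, -0.646)
t=0.800: state=(1.158, -0.705)
t=0.900: state=(1.084, -0.777)
t=1.000: state=(1.002, -0.866)
t=1.100: state=(0.910, -0.978)
t=1.200: state=(0.806, -1.122)
t=1.290: state=(0.697, -1.290)
next step: t=1.300: state=(0.684, -1.311) — y has crossed -1.29
linear interpolation between t=1.290 (-1.28975) and t=1.300 (-1.31109) → t≈1.290

t = 1.290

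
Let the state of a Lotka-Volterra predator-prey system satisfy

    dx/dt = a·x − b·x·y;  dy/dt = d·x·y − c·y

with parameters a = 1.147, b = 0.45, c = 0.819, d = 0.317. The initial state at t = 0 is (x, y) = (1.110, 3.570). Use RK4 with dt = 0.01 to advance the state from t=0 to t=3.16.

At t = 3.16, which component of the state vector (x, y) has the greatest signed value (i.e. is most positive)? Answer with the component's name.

t=0.000: state=(1.110, 3.570)
step 1 (dt=0.01): k1=(-0.510, -1.668), k2=(-0.505, -1.667), k3=(-0.505, -1.667), k4=(-0.499, -1.666); state += dt/6·(k1+2k2+2k3+k4)
t=0.010: state=(1.105, 3.553)
t=0.020: state=(1.100, 3.537)
t=0.030: state=(1.095, 3.520)
continuing one RK4 step at a time; state shown every 20 steps (Δt=0.2):
t=0.200: state=(1.028, 3.242)
t=0.400: state=(0.979, 2.933)
t=0.600: state=(0.958, 2.647)
t=0.800: state=(0.961, 2.388)
t=1.000: state=(0.986, 2.156)
t=1.200: state=(1.031, 1.951)
t=1.400: state=(1.097, 1.771)
t=1.600: state=(1.185, 1.616)
t=1.800: state=(1.297, 1.484)
t=2.000: state=(1.434, 1.374)
t=2.200: state=(1.601, 1.284)
t=2.400: state=(1.800, 1.214)
t=2.600: state=(2.035, 1.163)
t=2.800: state=(2.308, 1.133)
t=3.000: state=(2.624, 1.124)
t=3.160: state=(2.906, 1.135)
compare at T: x=2.906, y=1.135

largest component: x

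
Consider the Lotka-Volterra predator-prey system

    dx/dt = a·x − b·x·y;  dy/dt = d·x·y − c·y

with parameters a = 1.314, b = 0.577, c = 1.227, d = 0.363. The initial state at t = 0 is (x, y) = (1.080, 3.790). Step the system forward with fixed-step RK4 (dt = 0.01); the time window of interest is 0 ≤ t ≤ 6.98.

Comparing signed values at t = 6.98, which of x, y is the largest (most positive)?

t=0.000: state=(1.080, 3.790)
step 1 (dt=0.01): k1=(-0.943, -3.164), k2=(-0.929, -3.158), k3=(-0.929, -3.158), k4=(-0.915, -3.151); state += dt/6·(k1+2k2+2k3+k4)
t=0.010: state=(1.071, 3.758)
t=0.020: state=(1.062, 3.727)
t=0.030: state=(1.053, 3.696)
continuing one RK4 step at a time; state shown every 25 steps (Δt=0.25):
t=0.250: state=(0.917, 3.050)
t=0.500: state=(0.859, 2.431)
t=0.750: state=(0.872, 1.934)
t=1.000: state=(0.944, 1.545)
t=1.250: state=(1.073, 1.245)
t=1.500: state=(1.266, 1.018)
t=1.750: state=(1.538, 0.850)
t=2.000: state=(1.907, 0.731)
t=2.250: state=(2.398, 0.653)
t=2.500: state=(3.041, 0.614)
t=2.750: state=(3.866, 0.618)
t=3.000: state=(4.896, 0.675)
t=3.250: state=(6.113, 0.818)
t=3.500: state=(7.405, 1.112)
t=3.750: state=(8.443, 1.686)
t=4.000: state=(8.592, 2.713)
t=4.250: state=(7.292, 4.150)
t=4.500: state=(5.060, 5.359)
t=4.750: state=(3.132, 5.688)
t=5.000: state=(1.964, 5.246)
t=5.250: state=(1.351, 4.473)
t=5.500: state=(1.044, 3.663)
t=5.750: state=(0.902, 2.941)
t=6.000: state=(0.857, 2.343)
t=6.250: state=(0.880, 1.864)
t=6.500: state=(0.960, 1.491)
t=6.750: state=(1.099, 1.204)
t=6.980: state=(1.285, 1.002)
compare at T: x=1.285, y=1.002

largest component: x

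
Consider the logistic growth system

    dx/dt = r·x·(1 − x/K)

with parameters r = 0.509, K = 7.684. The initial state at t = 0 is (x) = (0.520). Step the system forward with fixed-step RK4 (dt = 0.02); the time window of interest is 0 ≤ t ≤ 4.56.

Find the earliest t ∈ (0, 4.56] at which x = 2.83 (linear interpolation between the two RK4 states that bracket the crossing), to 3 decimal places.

t=0.000: state=(0.520)
step 1 (dt=0.02): k1=(0.247), k2=(0.248), k3=(0.248), k4=(0.249); state += dt/6·(k1+2k2+2k3+k4)
t=0.020: state=(0.525)
t=0.040: state=(0.530)
t=0.060: state=(0.535)
continuing one RK4 step at a time; state shown every 10 steps (Δt=0.2):
t=0.200: state=(0.572)
t=0.400: state=(0.628)
t=0.600: state=(0.689)
t=0.800: state=(0.756)
t=1.000: state=(0.828)
t=1.200: state=(0.906)
t=1.400: state=(0.991)
t=1.600: state=(1.082)
t=1.800: state=(1.180)
t=2.000: state=(1.285)
t=2.200: state=(1.398)
t=2.400: state=(1.518)
t=2.600: state=(1.646)
t=2.800: state=(1.782)
t=3.000: state=(1.925)
t=3.200: state=(2.075)
t=3.400: state=(2.233)
t=3.600: state=(2.398)
t=3.800: state=(2.569)
t=4.000: state=(2.746)
t=4.080: state=(2.818)
next step: t=4.100: state=(2.836) — x has crossed 2.83
linear interpolation between t=4.080 (2.81795) and t=4.100 (2.83614) → t≈4.093

t = 4.093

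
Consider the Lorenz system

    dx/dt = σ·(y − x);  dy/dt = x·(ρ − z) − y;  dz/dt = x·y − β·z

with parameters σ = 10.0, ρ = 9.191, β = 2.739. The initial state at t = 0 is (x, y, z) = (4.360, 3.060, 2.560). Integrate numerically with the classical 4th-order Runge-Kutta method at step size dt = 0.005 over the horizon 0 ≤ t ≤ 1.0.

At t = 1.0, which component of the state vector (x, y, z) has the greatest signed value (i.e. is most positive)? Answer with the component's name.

largest component: z

t=0.000: state=(4.360, 3.060, 2.560)
step 1 (dt=0.005): k1=(-13.000, 25.851, 6.330), k2=(-12.029, 25.503, 6.467), k3=(-12.062, 25.518, 6.470), k4=(-11.121, 25.185, 6.605); state += dt/6·(k1+2k2+2k3+k4)
t=0.005: state=(4.300, 3.188, 2.592)
t=0.010: state=(4.249, 3.312, 2.626)
t=0.015: state=(4.206, 3.433, 2.661)
continuing one RK4 step at a time; state shown every 10 steps (Δt=0.05):
t=0.050: state=(4.103, 4.223, 2.947)
t=0.100: state=(4.371, 5.243, 3.506)
t=0.150: state=(4.917, 6.184, 4.300)
t=0.200: state=(5.595, 7.000, 5.377)
t=0.250: state=(6.280, 7.569, 6.725)
t=0.300: state=(6.840, 7.746, 8.232)
t=0.350: state=(7.147, 7.439, 9.682)
t=0.400: state=(7.115, 6.692, 10.814)
t=0.450: state=(6.740, 5.694, 11.442)
t=0.500: state=(6.109, 4.682, 11.534)
t=0.550: state=(5.360, 3.837, 11.193)
t=0.600: state=(4.624, 3.232, 10.578)
t=0.650: state=(3.990, 2.860, 9.831)
t=0.700: state=(3.501, 2.674, 9.053)
t=0.750: state=(3.161, 2.627, 8.303)
t=0.800: state=(2.960, 2.682, 7.617)
t=0.850: state=(2.877, 2.819, 7.016)
t=0.900: state=(2.896, 3.024, 6.510)
t=0.950: state=(3.001, 3.291, 6.111)
t=1.000: state=(3.183, 3.618, 5.828)
compare at T: x=3.183, y=3.618, z=5.828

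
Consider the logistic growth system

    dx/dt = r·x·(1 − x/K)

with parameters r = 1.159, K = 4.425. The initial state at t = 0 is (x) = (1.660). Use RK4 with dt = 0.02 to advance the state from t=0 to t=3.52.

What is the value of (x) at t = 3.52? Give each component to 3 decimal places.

(x) = (4.304)

t=0.000: state=(1.660)
step 1 (dt=0.02): k1=(1.202), k2=(1.206), k3=(1.206), k4=(1.209); state += dt/6·(k1+2k2+2k3+k4)
t=0.020: state=(1.684)
t=0.040: state=(1.708)
t=0.060: state=(1.733)
continuing one RK4 step at a time; state shown every 10 steps (Δt=0.2):
t=0.200: state=(1.906)
t=0.400: state=(2.161)
t=0.600: state=(2.417)
t=0.800: state=(2.667)
t=1.000: state=(2.906)
t=1.200: state=(3.128)
t=1.400: state=(3.330)
t=1.600: state=(3.510)
t=1.800: state=(3.667)
t=2.000: state=(3.801)
t=2.200: state=(3.916)
t=2.400: state=(4.011)
t=2.600: state=(4.090)
t=2.800: state=(4.155)
t=3.000: state=(4.208)
t=3.200: state=(4.251)
t=3.400: state=(4.286)
t=3.520: state=(4.304)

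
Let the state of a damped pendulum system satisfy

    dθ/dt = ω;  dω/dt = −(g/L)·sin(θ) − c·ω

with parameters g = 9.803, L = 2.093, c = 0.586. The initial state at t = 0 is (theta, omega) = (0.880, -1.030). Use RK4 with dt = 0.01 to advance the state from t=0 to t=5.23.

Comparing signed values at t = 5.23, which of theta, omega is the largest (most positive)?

largest component: omega

t=0.000: state=(0.880, -1.030)
step 1 (dt=0.01): k1=(-1.030, -3.006), k2=(-1.045, -2.982), k3=(-1.045, -2.982), k4=(-1.060, -2.957); state += dt/6·(k1+2k2+2k3+k4)
t=0.010: state=(0.870, -1.060)
t=0.020: state=(0.859, -1.089)
t=0.030: state=(0.848, -1.118)
continuing one RK4 step at a time; state shown every 20 steps (Δt=0.2):
t=0.200: state=(0.621, -1.521)
t=0.400: state=(0.290, -1.740)
t=0.600: state=(-0.054, -1.647)
t=0.800: state=(-0.350, -1.280)
t=1.000: state=(-0.555, -0.744)
t=1.200: state=(-0.645, -0.155)
t=1.400: state=(-0.620, 0.391)
t=1.600: state=(-0.496, 0.819)
t=1.800: state=(-0.304, 1.074)
t=2.000: state=(-0.080, 1.123)
t=2.200: state=(0.132, 0.971)
t=2.400: state=(0.298, 0.670)
t=2.600: state=(0.395, 0.290)
t=2.800: state=(0.414, -0.095)
t=3.000: state=(0.360, -0.423)
t=3.200: state=(0.252, -0.644)
t=3.400: state=(0.112, -0.733)
t=3.600: state=(-0.032, -0.685)
t=3.800: state=(-0.155, -0.523)
t=4.000: state=(-0.237, -0.290)
t=4.200: state=(-0.269, -0.032)
t=4.400: state=(-0.251, 0.202)
t=4.600: state=(-0.192, 0.376)
t=4.800: state=(-0.107, 0.466)
t=5.000: state=(-0.012, 0.466)
t=5.200: state=(0.074, 0.385)
t=5.230: state=(0.086, 0.367)
compare at T: theta=0.086, omega=0.367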